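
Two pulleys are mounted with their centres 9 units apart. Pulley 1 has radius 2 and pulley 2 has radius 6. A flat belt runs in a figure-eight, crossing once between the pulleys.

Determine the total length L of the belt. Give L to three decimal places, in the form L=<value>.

crossed belt: β = asin((r1+r2)/C) = asin(8/9) = 62.7340°
wrap1 = wrap2 = π + 2β = 305.4679°
tangent length = C·cosβ = 4.1231
L = (r1+r2)·wrap + 2·C·cosβ = 8·5.3314 + 2·4.1231 = 50.8976

L=50.898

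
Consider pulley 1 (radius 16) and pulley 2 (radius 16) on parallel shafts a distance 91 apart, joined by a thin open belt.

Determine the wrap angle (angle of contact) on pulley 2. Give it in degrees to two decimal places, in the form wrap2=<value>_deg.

open belt: β = asin((r2−r1)/C) = asin(0/91) = 0.0000°
wrap1 = π − 2β = 180.0000°
wrap2 = π + 2β = 180.0000°

wrap2=180.00_deg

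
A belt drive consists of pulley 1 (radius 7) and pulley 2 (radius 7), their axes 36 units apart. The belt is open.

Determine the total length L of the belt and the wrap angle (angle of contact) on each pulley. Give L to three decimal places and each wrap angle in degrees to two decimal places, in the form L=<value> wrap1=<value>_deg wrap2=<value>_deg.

open belt: β = asin((r2−r1)/C) = asin(0/36) = 0.0000°
wrap1 = π − 2β = 180.0000°
wrap2 = π + 2β = 180.0000°
tangent length = C·cosβ = 36.0000
L = r1·wrap1 + r2·wrap2 + 2·C·cosβ = 7·3.1416 + 7·3.1416 + 2·36.0000 = 115.9823

L=115.982 wrap1=180.00_deg wrap2=180.00_deg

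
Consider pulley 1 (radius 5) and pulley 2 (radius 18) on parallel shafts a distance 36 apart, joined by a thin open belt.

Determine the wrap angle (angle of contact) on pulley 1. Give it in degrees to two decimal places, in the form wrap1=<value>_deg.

wrap1=137.66_deg

open belt: β = asin((r2−r1)/C) = asin(13/36) = 21.1684°
wrap1 = π − 2β = 137.6631°
wrap2 = π + 2β = 222.3369°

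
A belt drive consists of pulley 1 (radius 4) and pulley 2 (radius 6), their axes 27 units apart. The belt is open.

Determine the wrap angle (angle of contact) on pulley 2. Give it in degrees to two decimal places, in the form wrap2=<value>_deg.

wrap2=188.50_deg

open belt: β = asin((r2−r1)/C) = asin(2/27) = 4.2480°
wrap1 = π − 2β = 171.5040°
wrap2 = π + 2β = 188.4960°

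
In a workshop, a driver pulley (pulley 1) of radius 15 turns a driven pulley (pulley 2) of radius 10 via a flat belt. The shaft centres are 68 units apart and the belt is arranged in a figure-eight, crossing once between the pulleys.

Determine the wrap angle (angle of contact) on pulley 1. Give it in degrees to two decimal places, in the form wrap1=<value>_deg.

wrap1=223.14_deg

crossed belt: β = asin((r1+r2)/C) = asin(25/68) = 21.5706°
wrap1 = wrap2 = π + 2β = 223.1412°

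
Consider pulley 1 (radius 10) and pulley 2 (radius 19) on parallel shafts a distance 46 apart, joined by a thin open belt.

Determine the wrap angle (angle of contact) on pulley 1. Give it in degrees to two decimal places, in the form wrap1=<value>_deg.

wrap1=157.43_deg

open belt: β = asin((r2−r1)/C) = asin(9/46) = 11.2828°
wrap1 = π − 2β = 157.4344°
wrap2 = π + 2β = 202.5656°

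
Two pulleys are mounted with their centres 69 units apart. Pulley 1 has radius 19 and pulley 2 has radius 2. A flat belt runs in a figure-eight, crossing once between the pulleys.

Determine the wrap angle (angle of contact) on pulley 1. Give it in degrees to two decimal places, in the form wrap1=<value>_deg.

crossed belt: β = asin((r1+r2)/C) = asin(21/69) = 17.7189°
wrap1 = wrap2 = π + 2β = 215.4379°

wrap1=215.44_deg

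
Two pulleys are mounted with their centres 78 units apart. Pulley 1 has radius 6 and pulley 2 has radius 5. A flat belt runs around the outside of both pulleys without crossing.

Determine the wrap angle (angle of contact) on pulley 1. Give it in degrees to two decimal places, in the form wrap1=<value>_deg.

open belt: β = asin((r2−r1)/C) = asin(-1/78) = -0.7346°
wrap1 = π − 2β = 181.4692°
wrap2 = π + 2β = 178.5308°

wrap1=181.47_deg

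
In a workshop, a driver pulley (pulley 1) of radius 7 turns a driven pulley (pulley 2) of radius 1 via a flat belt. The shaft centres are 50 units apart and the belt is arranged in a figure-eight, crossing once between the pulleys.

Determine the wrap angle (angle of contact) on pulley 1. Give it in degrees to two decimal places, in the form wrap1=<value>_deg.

crossed belt: β = asin((r1+r2)/C) = asin(8/50) = 9.2069°
wrap1 = wrap2 = π + 2β = 198.4138°

wrap1=198.41_deg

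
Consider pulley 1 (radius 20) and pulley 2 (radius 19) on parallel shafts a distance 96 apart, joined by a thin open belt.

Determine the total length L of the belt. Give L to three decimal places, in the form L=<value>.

open belt: β = asin((r2−r1)/C) = asin(-1/96) = -0.5968°
wrap1 = π − 2β = 181.1937°
wrap2 = π + 2β = 178.8063°
tangent length = C·cosβ = 95.9948
L = r1·wrap1 + r2·wrap2 + 2·C·cosβ = 20·3.1624 + 19·3.1208 + 2·95.9948 = 314.5325

L=314.533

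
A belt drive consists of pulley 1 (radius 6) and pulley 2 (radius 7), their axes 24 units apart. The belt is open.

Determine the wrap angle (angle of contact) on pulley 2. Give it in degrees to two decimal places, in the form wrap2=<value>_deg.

wrap2=184.78_deg

open belt: β = asin((r2−r1)/C) = asin(1/24) = 2.3880°
wrap1 = π − 2β = 175.2240°
wrap2 = π + 2β = 184.7760°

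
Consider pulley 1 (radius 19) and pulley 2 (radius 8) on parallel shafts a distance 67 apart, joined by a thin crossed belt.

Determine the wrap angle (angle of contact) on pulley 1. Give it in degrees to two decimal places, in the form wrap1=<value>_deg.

wrap1=227.53_deg

crossed belt: β = asin((r1+r2)/C) = asin(27/67) = 23.7649°
wrap1 = wrap2 = π + 2β = 227.5298°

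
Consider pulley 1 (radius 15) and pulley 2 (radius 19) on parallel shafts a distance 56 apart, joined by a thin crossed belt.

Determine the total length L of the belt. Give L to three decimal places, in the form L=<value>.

crossed belt: β = asin((r1+r2)/C) = asin(34/56) = 37.3832°
wrap1 = wrap2 = π + 2β = 254.7664°
tangent length = C·cosβ = 44.4972
L = (r1+r2)·wrap + 2·C·cosβ = 34·4.4465 + 2·44.4972 = 240.1758

L=240.176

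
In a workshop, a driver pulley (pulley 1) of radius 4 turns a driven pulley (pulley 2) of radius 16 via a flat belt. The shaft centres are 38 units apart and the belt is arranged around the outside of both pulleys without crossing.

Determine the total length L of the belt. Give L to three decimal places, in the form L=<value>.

L=142.654

open belt: β = asin((r2−r1)/C) = asin(12/38) = 18.4085°
wrap1 = π − 2β = 143.1830°
wrap2 = π + 2β = 216.8170°
tangent length = C·cosβ = 36.0555
L = r1·wrap1 + r2·wrap2 + 2·C·cosβ = 4·2.4990 + 16·3.7842 + 2·36.0555 = 142.6538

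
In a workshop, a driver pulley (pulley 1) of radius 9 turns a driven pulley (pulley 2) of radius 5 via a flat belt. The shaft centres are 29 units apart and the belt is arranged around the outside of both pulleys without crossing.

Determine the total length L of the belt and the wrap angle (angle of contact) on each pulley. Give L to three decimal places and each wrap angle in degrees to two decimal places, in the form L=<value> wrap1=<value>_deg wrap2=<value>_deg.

open belt: β = asin((r2−r1)/C) = asin(-4/29) = -7.9281°
wrap1 = π − 2β = 195.8563°
wrap2 = π + 2β = 164.1437°
tangent length = C·cosβ = 28.7228
L = r1·wrap1 + r2·wrap2 + 2·C·cosβ = 9·3.4183 + 5·2.8648 + 2·28.7228 = 102.5349

L=102.535 wrap1=195.86_deg wrap2=164.14_deg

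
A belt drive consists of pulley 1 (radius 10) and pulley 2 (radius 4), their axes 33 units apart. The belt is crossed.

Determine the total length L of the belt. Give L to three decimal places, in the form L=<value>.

crossed belt: β = asin((r1+r2)/C) = asin(14/33) = 25.1027°
wrap1 = wrap2 = π + 2β = 230.2054°
tangent length = C·cosβ = 29.8831
L = (r1+r2)·wrap + 2·C·cosβ = 14·4.0178 + 2·29.8831 = 116.0160

L=116.016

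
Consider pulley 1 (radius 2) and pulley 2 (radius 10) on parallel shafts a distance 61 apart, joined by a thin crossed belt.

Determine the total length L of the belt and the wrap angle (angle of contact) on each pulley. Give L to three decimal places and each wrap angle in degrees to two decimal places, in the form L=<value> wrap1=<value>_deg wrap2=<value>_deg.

crossed belt: β = asin((r1+r2)/C) = asin(12/61) = 11.3453°
wrap1 = wrap2 = π + 2β = 202.6906°
tangent length = C·cosβ = 59.8080
L = (r1+r2)·wrap + 2·C·cosβ = 12·3.5376 + 2·59.8080 = 162.0675

L=162.067 wrap1=202.69_deg wrap2=202.69_deg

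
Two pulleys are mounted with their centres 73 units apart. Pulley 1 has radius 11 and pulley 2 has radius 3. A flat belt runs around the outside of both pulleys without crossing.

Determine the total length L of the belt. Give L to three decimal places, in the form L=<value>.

open belt: β = asin((r2−r1)/C) = asin(-8/73) = -6.2916°
wrap1 = π − 2β = 192.5833°
wrap2 = π + 2β = 167.4167°
tangent length = C·cosβ = 72.5603
L = r1·wrap1 + r2·wrap2 + 2·C·cosβ = 11·3.3612 + 3·2.9220 + 2·72.5603 = 190.8599

L=190.860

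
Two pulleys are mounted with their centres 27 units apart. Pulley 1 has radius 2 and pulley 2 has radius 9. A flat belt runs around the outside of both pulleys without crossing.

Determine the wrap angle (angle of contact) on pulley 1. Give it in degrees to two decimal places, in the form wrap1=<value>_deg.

open belt: β = asin((r2−r1)/C) = asin(7/27) = 15.0261°
wrap1 = π − 2β = 149.9478°
wrap2 = π + 2β = 210.0522°

wrap1=149.95_deg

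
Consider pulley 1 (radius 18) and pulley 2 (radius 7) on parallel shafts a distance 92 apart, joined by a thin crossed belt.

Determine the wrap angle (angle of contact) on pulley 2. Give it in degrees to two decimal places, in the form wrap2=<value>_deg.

wrap2=211.54_deg

crossed belt: β = asin((r1+r2)/C) = asin(25/92) = 15.7678°
wrap1 = wrap2 = π + 2β = 211.5356°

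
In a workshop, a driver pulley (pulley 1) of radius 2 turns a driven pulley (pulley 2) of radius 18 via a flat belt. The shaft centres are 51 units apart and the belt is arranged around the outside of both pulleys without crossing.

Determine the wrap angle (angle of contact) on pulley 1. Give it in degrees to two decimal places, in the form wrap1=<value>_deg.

wrap1=143.43_deg

open belt: β = asin((r2−r1)/C) = asin(16/51) = 18.2839°
wrap1 = π − 2β = 143.4322°
wrap2 = π + 2β = 216.5678°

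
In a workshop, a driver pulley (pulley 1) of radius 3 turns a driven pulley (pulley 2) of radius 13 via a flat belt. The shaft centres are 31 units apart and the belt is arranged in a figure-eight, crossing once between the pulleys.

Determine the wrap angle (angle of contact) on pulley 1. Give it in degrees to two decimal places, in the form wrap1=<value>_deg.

crossed belt: β = asin((r1+r2)/C) = asin(16/31) = 31.0730°
wrap1 = wrap2 = π + 2β = 242.1459°

wrap1=242.15_deg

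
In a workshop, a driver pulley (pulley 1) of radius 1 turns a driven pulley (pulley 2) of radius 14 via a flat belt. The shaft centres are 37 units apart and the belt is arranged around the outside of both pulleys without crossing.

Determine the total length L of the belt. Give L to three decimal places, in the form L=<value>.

open belt: β = asin((r2−r1)/C) = asin(13/37) = 20.5700°
wrap1 = π − 2β = 138.8600°
wrap2 = π + 2β = 221.1400°
tangent length = C·cosβ = 34.6410
L = r1·wrap1 + r2·wrap2 + 2·C·cosβ = 1·2.4236 + 14·3.8596 + 2·34.6410 = 125.7403

L=125.740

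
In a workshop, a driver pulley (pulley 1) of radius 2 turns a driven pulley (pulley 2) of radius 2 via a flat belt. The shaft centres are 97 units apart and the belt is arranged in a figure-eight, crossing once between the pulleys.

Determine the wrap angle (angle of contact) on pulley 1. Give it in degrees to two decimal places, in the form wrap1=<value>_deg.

wrap1=184.73_deg

crossed belt: β = asin((r1+r2)/C) = asin(4/97) = 2.3634°
wrap1 = wrap2 = π + 2β = 184.7268°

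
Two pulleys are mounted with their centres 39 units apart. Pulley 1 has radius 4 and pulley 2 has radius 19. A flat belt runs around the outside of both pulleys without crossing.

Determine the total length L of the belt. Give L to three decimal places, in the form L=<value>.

L=156.100

open belt: β = asin((r2−r1)/C) = asin(15/39) = 22.6199°
wrap1 = π − 2β = 134.7603°
wrap2 = π + 2β = 225.2397°
tangent length = C·cosβ = 36.0000
L = r1·wrap1 + r2·wrap2 + 2·C·cosβ = 4·2.3520 + 19·3.9312 + 2·36.0000 = 156.1004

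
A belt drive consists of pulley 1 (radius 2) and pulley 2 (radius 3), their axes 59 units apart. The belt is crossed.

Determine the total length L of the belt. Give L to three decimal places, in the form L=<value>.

L=134.132

crossed belt: β = asin((r1+r2)/C) = asin(5/59) = 4.8614°
wrap1 = wrap2 = π + 2β = 189.7228°
tangent length = C·cosβ = 58.7878
L = (r1+r2)·wrap + 2·C·cosβ = 5·3.3113 + 2·58.7878 = 134.1319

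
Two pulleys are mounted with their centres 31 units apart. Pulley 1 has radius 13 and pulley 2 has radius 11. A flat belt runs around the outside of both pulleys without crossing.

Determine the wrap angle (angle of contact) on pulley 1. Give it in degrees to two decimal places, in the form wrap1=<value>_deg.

open belt: β = asin((r2−r1)/C) = asin(-2/31) = -3.6991°
wrap1 = π − 2β = 187.3981°
wrap2 = π + 2β = 172.6019°

wrap1=187.40_deg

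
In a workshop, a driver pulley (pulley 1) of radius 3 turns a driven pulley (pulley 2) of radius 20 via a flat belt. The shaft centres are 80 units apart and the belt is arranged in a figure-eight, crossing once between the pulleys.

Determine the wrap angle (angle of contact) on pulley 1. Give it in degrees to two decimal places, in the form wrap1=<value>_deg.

wrap1=213.42_deg

crossed belt: β = asin((r1+r2)/C) = asin(23/80) = 16.7083°
wrap1 = wrap2 = π + 2β = 213.4167°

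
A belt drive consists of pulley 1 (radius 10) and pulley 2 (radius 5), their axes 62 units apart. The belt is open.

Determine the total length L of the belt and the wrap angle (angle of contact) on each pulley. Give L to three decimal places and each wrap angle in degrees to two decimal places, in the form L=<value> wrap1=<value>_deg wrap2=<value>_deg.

open belt: β = asin((r2−r1)/C) = asin(-5/62) = -4.6257°
wrap1 = π − 2β = 189.2513°
wrap2 = π + 2β = 170.7487°
tangent length = C·cosβ = 61.7981
L = r1·wrap1 + r2·wrap2 + 2·C·cosβ = 10·3.3031 + 5·2.9801 + 2·61.7981 = 171.5273

L=171.527 wrap1=189.25_deg wrap2=170.75_deg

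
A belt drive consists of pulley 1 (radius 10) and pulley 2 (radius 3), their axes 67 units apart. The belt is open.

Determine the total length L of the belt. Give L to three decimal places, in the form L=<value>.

open belt: β = asin((r2−r1)/C) = asin(-7/67) = -5.9971°
wrap1 = π − 2β = 191.9941°
wrap2 = π + 2β = 168.0059°
tangent length = C·cosβ = 66.6333
L = r1·wrap1 + r2·wrap2 + 2·C·cosβ = 10·3.3509 + 3·2.9323 + 2·66.6333 = 175.5727

L=175.573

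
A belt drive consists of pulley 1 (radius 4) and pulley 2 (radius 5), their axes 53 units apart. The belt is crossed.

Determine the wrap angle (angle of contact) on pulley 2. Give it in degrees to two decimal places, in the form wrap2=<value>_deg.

wrap2=199.55_deg

crossed belt: β = asin((r1+r2)/C) = asin(9/53) = 9.7768°
wrap1 = wrap2 = π + 2β = 199.5537°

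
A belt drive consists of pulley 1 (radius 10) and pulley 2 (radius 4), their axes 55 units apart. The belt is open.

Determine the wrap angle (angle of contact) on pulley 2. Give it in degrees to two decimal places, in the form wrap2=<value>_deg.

open belt: β = asin((r2−r1)/C) = asin(-6/55) = -6.2629°
wrap1 = π − 2β = 192.5258°
wrap2 = π + 2β = 167.4742°

wrap2=167.47_deg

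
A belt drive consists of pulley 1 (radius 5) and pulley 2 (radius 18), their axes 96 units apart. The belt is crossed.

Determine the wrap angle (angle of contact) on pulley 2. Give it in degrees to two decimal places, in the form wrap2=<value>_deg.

wrap2=207.72_deg

crossed belt: β = asin((r1+r2)/C) = asin(23/96) = 13.8619°
wrap1 = wrap2 = π + 2β = 207.7239°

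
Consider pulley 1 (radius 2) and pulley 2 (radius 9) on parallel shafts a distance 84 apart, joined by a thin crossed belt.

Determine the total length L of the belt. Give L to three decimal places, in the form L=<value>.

crossed belt: β = asin((r1+r2)/C) = asin(11/84) = 7.5246°
wrap1 = wrap2 = π + 2β = 195.0493°
tangent length = C·cosβ = 83.2766
L = (r1+r2)·wrap + 2·C·cosβ = 11·3.4043 + 2·83.2766 = 204.0001

L=204.000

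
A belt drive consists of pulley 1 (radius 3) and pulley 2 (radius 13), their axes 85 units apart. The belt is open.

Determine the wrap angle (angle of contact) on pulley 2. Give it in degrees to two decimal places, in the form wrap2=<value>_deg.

wrap2=193.51_deg

open belt: β = asin((r2−r1)/C) = asin(10/85) = 6.7563°
wrap1 = π − 2β = 166.4873°
wrap2 = π + 2β = 193.5127°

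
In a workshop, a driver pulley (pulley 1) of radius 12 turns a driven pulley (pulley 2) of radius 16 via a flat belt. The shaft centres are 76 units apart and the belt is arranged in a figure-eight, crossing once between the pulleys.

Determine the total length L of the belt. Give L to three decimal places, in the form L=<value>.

crossed belt: β = asin((r1+r2)/C) = asin(28/76) = 21.6183°
wrap1 = wrap2 = π + 2β = 223.2365°
tangent length = C·cosβ = 70.6541
L = (r1+r2)·wrap + 2·C·cosβ = 28·3.8962 + 2·70.6541 = 250.4021

L=250.402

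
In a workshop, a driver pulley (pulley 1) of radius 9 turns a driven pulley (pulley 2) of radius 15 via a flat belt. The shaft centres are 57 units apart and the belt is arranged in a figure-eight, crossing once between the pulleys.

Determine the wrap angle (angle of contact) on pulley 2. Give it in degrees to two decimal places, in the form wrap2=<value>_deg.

wrap2=229.80_deg

crossed belt: β = asin((r1+r2)/C) = asin(24/57) = 24.9011°
wrap1 = wrap2 = π + 2β = 229.8021°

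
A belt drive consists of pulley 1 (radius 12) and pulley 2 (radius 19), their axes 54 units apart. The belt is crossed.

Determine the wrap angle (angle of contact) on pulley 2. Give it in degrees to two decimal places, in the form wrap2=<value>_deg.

wrap2=250.07_deg

crossed belt: β = asin((r1+r2)/C) = asin(31/54) = 35.0348°
wrap1 = wrap2 = π + 2β = 250.0696°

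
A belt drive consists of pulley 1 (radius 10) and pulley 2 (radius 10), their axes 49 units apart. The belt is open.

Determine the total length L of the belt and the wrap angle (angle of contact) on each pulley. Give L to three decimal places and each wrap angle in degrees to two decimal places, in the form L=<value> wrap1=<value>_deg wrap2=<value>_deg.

open belt: β = asin((r2−r1)/C) = asin(0/49) = 0.0000°
wrap1 = π − 2β = 180.0000°
wrap2 = π + 2β = 180.0000°
tangent length = C·cosβ = 49.0000
L = r1·wrap1 + r2·wrap2 + 2·C·cosβ = 10·3.1416 + 10·3.1416 + 2·49.0000 = 160.8319

L=160.832 wrap1=180.00_deg wrap2=180.00_deg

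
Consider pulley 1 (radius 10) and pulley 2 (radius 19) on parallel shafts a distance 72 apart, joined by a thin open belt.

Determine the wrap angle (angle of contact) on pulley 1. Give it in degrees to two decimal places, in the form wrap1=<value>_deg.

wrap1=165.64_deg

open belt: β = asin((r2−r1)/C) = asin(9/72) = 7.1808°
wrap1 = π − 2β = 165.6385°
wrap2 = π + 2β = 194.3615°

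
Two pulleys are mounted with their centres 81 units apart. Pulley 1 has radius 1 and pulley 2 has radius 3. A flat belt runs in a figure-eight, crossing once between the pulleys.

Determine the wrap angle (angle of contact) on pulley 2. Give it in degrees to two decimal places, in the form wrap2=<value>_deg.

wrap2=185.66_deg

crossed belt: β = asin((r1+r2)/C) = asin(4/81) = 2.8306°
wrap1 = wrap2 = π + 2β = 185.6611°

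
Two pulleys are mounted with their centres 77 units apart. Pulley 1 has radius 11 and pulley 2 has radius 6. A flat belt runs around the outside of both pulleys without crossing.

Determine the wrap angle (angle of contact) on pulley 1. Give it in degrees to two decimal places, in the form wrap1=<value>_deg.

wrap1=187.45_deg

open belt: β = asin((r2−r1)/C) = asin(-5/77) = -3.7231°
wrap1 = π − 2β = 187.4462°
wrap2 = π + 2β = 172.5538°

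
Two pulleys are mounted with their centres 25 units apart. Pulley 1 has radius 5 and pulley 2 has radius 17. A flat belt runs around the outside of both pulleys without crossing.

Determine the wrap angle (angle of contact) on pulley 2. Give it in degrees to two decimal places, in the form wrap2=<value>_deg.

wrap2=237.37_deg

open belt: β = asin((r2−r1)/C) = asin(12/25) = 28.6854°
wrap1 = π − 2β = 122.6292°
wrap2 = π + 2β = 237.3708°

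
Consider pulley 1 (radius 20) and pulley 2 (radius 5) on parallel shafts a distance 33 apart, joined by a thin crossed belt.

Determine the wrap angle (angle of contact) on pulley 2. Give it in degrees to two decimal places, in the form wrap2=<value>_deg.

crossed belt: β = asin((r1+r2)/C) = asin(25/33) = 49.2509°
wrap1 = wrap2 = π + 2β = 278.5019°

wrap2=278.50_deg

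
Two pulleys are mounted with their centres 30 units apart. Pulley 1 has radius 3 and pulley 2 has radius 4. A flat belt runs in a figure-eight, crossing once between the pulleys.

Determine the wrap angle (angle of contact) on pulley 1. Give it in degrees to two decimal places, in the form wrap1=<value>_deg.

crossed belt: β = asin((r1+r2)/C) = asin(7/30) = 13.4934°
wrap1 = wrap2 = π + 2β = 206.9868°

wrap1=206.99_deg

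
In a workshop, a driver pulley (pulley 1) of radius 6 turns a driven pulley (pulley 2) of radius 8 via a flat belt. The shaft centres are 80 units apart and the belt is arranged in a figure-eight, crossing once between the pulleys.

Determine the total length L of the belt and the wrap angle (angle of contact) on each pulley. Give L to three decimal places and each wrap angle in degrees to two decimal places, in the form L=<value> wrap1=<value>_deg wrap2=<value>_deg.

L=206.439 wrap1=200.16_deg wrap2=200.16_deg

crossed belt: β = asin((r1+r2)/C) = asin(14/80) = 10.0787°
wrap1 = wrap2 = π + 2β = 200.1573°
tangent length = C·cosβ = 78.7655
L = (r1+r2)·wrap + 2·C·cosβ = 14·3.4934 + 2·78.7655 = 206.4386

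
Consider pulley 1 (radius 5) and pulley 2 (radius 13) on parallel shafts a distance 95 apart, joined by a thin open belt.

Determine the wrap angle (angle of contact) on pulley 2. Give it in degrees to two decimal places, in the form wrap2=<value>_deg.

wrap2=189.66_deg

open belt: β = asin((r2−r1)/C) = asin(8/95) = 4.8306°
wrap1 = π − 2β = 170.3387°
wrap2 = π + 2β = 189.6613°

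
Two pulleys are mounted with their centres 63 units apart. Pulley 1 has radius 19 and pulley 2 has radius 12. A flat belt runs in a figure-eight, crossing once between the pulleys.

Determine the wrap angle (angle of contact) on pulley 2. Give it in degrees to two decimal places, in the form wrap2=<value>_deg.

wrap2=238.95_deg

crossed belt: β = asin((r1+r2)/C) = asin(31/63) = 29.4763°
wrap1 = wrap2 = π + 2β = 238.9526°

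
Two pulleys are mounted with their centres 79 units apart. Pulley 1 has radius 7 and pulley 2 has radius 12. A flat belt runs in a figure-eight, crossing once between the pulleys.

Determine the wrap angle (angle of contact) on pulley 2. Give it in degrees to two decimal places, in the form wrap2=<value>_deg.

wrap2=207.83_deg

crossed belt: β = asin((r1+r2)/C) = asin(19/79) = 13.9164°
wrap1 = wrap2 = π + 2β = 207.8329°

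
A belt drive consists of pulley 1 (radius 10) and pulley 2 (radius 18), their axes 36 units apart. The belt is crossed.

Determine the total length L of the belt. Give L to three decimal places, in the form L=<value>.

crossed belt: β = asin((r1+r2)/C) = asin(28/36) = 51.0576°
wrap1 = wrap2 = π + 2β = 282.1151°
tangent length = C·cosβ = 22.6274
L = (r1+r2)·wrap + 2·C·cosβ = 28·4.9238 + 2·22.6274 = 183.1223

L=183.122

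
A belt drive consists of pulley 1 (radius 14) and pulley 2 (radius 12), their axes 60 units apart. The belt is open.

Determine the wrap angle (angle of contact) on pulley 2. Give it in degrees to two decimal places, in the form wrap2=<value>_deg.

open belt: β = asin((r2−r1)/C) = asin(-2/60) = -1.9102°
wrap1 = π − 2β = 183.8204°
wrap2 = π + 2β = 176.1796°

wrap2=176.18_deg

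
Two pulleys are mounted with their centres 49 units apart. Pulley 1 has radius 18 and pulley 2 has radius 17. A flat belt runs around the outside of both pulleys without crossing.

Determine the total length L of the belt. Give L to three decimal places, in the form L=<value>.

open belt: β = asin((r2−r1)/C) = asin(-1/49) = -1.1694°
wrap1 = π − 2β = 182.3388°
wrap2 = π + 2β = 177.6612°
tangent length = C·cosβ = 48.9898
L = r1·wrap1 + r2·wrap2 + 2·C·cosβ = 18·3.1824 + 17·3.1008 + 2·48.9898 = 207.9762

L=207.976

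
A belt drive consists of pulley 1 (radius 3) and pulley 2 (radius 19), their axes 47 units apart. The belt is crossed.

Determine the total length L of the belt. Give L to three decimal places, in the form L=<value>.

crossed belt: β = asin((r1+r2)/C) = asin(22/47) = 27.9101°
wrap1 = wrap2 = π + 2β = 235.8201°
tangent length = C·cosβ = 41.5331
L = (r1+r2)·wrap + 2·C·cosβ = 22·4.1158 + 2·41.5331 = 173.6147

L=173.615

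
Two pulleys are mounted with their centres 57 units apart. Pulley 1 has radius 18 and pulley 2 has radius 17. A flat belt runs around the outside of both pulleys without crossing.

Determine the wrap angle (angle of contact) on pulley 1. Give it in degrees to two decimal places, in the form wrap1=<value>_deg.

wrap1=182.01_deg

open belt: β = asin((r2−r1)/C) = asin(-1/57) = -1.0052°
wrap1 = π − 2β = 182.0105°
wrap2 = π + 2β = 177.9895°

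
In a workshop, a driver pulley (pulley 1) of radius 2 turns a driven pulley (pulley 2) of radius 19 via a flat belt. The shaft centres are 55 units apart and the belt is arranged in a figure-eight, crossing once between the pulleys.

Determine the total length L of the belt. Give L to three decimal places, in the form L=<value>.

L=184.094

crossed belt: β = asin((r1+r2)/C) = asin(21/55) = 22.4464°
wrap1 = wrap2 = π + 2β = 224.8927°
tangent length = C·cosβ = 50.8331
L = (r1+r2)·wrap + 2·C·cosβ = 21·3.9251 + 2·50.8331 = 184.0936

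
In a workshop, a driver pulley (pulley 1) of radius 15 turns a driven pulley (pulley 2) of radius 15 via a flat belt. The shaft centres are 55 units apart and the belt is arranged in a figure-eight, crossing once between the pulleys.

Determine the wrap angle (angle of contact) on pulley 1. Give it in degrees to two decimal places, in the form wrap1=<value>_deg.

crossed belt: β = asin((r1+r2)/C) = asin(30/55) = 33.0557°
wrap1 = wrap2 = π + 2β = 246.1115°

wrap1=246.11_deg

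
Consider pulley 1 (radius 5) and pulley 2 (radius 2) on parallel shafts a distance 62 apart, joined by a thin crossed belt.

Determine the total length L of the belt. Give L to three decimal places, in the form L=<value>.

L=146.782

crossed belt: β = asin((r1+r2)/C) = asin(7/62) = 6.4827°
wrap1 = wrap2 = π + 2β = 192.9654°
tangent length = C·cosβ = 61.6036
L = (r1+r2)·wrap + 2·C·cosβ = 7·3.3679 + 2·61.6036 = 146.7823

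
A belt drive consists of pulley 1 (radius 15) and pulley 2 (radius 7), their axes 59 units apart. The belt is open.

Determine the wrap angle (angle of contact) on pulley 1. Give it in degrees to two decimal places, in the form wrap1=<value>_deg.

wrap1=195.59_deg

open belt: β = asin((r2−r1)/C) = asin(-8/59) = -7.7929°
wrap1 = π − 2β = 195.5858°
wrap2 = π + 2β = 164.4142°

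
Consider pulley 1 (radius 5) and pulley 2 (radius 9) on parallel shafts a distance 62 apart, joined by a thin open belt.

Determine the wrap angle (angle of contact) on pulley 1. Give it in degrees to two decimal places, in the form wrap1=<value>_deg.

open belt: β = asin((r2−r1)/C) = asin(4/62) = 3.6991°
wrap1 = π − 2β = 172.6019°
wrap2 = π + 2β = 187.3981°

wrap1=172.60_deg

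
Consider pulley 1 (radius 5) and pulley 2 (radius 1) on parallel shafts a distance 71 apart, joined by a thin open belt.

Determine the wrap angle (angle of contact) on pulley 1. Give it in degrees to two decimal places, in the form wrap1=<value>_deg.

wrap1=186.46_deg

open belt: β = asin((r2−r1)/C) = asin(-4/71) = -3.2296°
wrap1 = π − 2β = 186.4593°
wrap2 = π + 2β = 173.5407°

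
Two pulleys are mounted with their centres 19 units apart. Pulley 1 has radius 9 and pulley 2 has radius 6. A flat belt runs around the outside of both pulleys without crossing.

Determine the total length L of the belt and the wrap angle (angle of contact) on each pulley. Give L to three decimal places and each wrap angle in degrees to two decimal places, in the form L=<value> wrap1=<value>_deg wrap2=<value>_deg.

open belt: β = asin((r2−r1)/C) = asin(-3/19) = -9.0847°
wrap1 = π − 2β = 198.1694°
wrap2 = π + 2β = 161.8306°
tangent length = C·cosβ = 18.7617
L = r1·wrap1 + r2·wrap2 + 2·C·cosβ = 9·3.4587 + 6·2.8245 + 2·18.7617 = 85.5986

L=85.599 wrap1=198.17_deg wrap2=161.83_deg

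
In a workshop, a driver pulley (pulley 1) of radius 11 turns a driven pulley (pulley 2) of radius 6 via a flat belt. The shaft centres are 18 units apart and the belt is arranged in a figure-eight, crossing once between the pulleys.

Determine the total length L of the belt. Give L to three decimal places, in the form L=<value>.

crossed belt: β = asin((r1+r2)/C) = asin(17/18) = 70.8119°
wrap1 = wrap2 = π + 2β = 321.6237°
tangent length = C·cosβ = 5.9161
L = (r1+r2)·wrap + 2·C·cosβ = 17·5.6134 + 2·5.9161 = 107.2598

L=107.260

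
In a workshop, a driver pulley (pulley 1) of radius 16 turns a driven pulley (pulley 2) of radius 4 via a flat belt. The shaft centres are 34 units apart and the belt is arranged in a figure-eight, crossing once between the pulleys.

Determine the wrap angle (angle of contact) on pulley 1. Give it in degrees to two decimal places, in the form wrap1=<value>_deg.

crossed belt: β = asin((r1+r2)/C) = asin(20/34) = 36.0319°
wrap1 = wrap2 = π + 2β = 252.0638°

wrap1=252.06_deg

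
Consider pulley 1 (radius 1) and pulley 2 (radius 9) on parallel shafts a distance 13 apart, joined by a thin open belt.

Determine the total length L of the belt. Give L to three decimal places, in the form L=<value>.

L=62.516

open belt: β = asin((r2−r1)/C) = asin(8/13) = 37.9799°
wrap1 = π − 2β = 104.0403°
wrap2 = π + 2β = 255.9597°
tangent length = C·cosβ = 10.2470
L = r1·wrap1 + r2·wrap2 + 2·C·cosβ = 1·1.8158 + 9·4.4673 + 2·10.2470 = 62.5158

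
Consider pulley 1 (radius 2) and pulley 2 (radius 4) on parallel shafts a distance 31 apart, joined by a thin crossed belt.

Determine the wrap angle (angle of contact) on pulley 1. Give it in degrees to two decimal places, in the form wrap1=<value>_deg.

wrap1=202.32_deg

crossed belt: β = asin((r1+r2)/C) = asin(6/31) = 11.1599°
wrap1 = wrap2 = π + 2β = 202.3199°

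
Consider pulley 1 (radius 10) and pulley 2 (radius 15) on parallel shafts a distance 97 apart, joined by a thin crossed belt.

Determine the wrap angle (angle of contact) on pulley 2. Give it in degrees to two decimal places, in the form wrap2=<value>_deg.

wrap2=209.87_deg

crossed belt: β = asin((r1+r2)/C) = asin(25/97) = 14.9355°
wrap1 = wrap2 = π + 2β = 209.8711°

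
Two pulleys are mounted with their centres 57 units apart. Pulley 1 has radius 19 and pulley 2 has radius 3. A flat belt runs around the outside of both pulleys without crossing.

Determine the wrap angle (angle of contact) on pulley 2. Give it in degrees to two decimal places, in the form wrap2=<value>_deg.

open belt: β = asin((r2−r1)/C) = asin(-16/57) = -16.3021°
wrap1 = π − 2β = 212.6042°
wrap2 = π + 2β = 147.3958°

wrap2=147.40_deg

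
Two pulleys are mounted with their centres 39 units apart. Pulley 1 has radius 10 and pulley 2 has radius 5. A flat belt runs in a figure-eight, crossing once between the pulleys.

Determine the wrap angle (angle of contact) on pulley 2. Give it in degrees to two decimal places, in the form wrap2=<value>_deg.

crossed belt: β = asin((r1+r2)/C) = asin(15/39) = 22.6199°
wrap1 = wrap2 = π + 2β = 225.2397°

wrap2=225.24_deg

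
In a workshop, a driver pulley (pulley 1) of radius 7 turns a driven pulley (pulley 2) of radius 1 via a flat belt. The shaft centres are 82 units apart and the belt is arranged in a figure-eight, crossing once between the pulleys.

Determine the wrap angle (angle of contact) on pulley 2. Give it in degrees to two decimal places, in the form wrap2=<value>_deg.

crossed belt: β = asin((r1+r2)/C) = asin(8/82) = 5.5987°
wrap1 = wrap2 = π + 2β = 191.1975°

wrap2=191.20_deg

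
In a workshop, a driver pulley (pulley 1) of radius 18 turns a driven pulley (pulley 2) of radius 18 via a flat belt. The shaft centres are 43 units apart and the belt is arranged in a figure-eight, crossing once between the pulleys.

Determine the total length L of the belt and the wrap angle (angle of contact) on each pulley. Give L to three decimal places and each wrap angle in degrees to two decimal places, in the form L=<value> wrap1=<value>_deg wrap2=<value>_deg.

L=231.565 wrap1=293.69_deg wrap2=293.69_deg

crossed belt: β = asin((r1+r2)/C) = asin(36/43) = 56.8466°
wrap1 = wrap2 = π + 2β = 293.6932°
tangent length = C·cosβ = 23.5160
L = (r1+r2)·wrap + 2·C·cosβ = 36·5.1259 + 2·23.5160 = 231.5648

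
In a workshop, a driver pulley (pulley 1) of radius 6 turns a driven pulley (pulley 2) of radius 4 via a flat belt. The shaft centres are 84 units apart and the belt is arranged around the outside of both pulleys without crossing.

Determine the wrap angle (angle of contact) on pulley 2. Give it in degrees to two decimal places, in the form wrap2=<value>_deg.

wrap2=177.27_deg

open belt: β = asin((r2−r1)/C) = asin(-2/84) = -1.3643°
wrap1 = π − 2β = 182.7286°
wrap2 = π + 2β = 177.2714°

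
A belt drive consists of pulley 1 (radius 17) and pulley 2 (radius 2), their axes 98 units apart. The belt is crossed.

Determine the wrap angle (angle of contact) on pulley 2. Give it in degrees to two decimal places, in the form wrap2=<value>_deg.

crossed belt: β = asin((r1+r2)/C) = asin(19/98) = 11.1792°
wrap1 = wrap2 = π + 2β = 202.3583°

wrap2=202.36_deg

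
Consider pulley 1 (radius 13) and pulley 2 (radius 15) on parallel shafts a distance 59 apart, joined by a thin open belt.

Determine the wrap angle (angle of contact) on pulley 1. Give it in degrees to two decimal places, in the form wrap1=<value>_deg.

wrap1=176.11_deg

open belt: β = asin((r2−r1)/C) = asin(2/59) = 1.9426°
wrap1 = π − 2β = 176.1148°
wrap2 = π + 2β = 183.8852°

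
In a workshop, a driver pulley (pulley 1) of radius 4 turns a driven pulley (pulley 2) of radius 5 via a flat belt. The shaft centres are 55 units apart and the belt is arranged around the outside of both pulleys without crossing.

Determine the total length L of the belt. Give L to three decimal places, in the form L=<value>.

open belt: β = asin((r2−r1)/C) = asin(1/55) = 1.0418°
wrap1 = π − 2β = 177.9164°
wrap2 = π + 2β = 182.0836°
tangent length = C·cosβ = 54.9909
L = r1·wrap1 + r2·wrap2 + 2·C·cosβ = 4·3.1052 + 5·3.1780 + 2·54.9909 = 138.2925

L=138.293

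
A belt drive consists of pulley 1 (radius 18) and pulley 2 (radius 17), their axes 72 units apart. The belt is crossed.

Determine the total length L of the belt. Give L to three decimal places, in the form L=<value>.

crossed belt: β = asin((r1+r2)/C) = asin(35/72) = 29.0853°
wrap1 = wrap2 = π + 2β = 238.1706°
tangent length = C·cosβ = 62.9206
L = (r1+r2)·wrap + 2·C·cosβ = 35·4.1569 + 2·62.9206 = 271.3313

L=271.331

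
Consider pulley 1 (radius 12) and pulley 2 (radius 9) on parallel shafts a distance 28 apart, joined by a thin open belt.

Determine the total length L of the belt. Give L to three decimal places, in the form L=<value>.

open belt: β = asin((r2−r1)/C) = asin(-3/28) = -6.1506°
wrap1 = π − 2β = 192.3013°
wrap2 = π + 2β = 167.6987°
tangent length = C·cosβ = 27.8388
L = r1·wrap1 + r2·wrap2 + 2·C·cosβ = 12·3.3563 + 9·2.9269 + 2·27.8388 = 122.2952

L=122.295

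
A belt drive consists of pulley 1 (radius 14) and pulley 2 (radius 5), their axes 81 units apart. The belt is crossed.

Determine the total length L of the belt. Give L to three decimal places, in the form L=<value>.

L=226.168

crossed belt: β = asin((r1+r2)/C) = asin(19/81) = 13.5662°
wrap1 = wrap2 = π + 2β = 207.1323°
tangent length = C·cosβ = 78.7401
L = (r1+r2)·wrap + 2·C·cosβ = 19·3.6151 + 2·78.7401 = 226.1678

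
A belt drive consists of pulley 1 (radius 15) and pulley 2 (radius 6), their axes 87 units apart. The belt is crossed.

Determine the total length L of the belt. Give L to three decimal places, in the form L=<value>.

L=245.067

crossed belt: β = asin((r1+r2)/C) = asin(21/87) = 13.9680°
wrap1 = wrap2 = π + 2β = 207.9359°
tangent length = C·cosβ = 84.4275
L = (r1+r2)·wrap + 2·C·cosβ = 21·3.6292 + 2·84.4275 = 245.0675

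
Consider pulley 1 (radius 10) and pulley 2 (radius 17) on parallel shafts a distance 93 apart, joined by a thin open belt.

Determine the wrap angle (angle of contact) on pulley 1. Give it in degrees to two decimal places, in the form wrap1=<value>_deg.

open belt: β = asin((r2−r1)/C) = asin(7/93) = 4.3167°
wrap1 = π − 2β = 171.3667°
wrap2 = π + 2β = 188.6333°

wrap1=171.37_deg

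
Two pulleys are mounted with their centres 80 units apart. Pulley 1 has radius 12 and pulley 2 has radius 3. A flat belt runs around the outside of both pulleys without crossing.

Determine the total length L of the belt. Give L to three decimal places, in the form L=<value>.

open belt: β = asin((r2−r1)/C) = asin(-9/80) = -6.4594°
wrap1 = π − 2β = 192.9189°
wrap2 = π + 2β = 167.0811°
tangent length = C·cosβ = 79.4921
L = r1·wrap1 + r2·wrap2 + 2·C·cosβ = 12·3.3671 + 3·2.9161 + 2·79.4921 = 208.1375

L=208.137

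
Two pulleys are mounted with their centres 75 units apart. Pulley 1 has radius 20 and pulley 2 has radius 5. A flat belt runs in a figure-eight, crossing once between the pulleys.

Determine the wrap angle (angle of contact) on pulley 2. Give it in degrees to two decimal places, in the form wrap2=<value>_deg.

wrap2=218.94_deg

crossed belt: β = asin((r1+r2)/C) = asin(25/75) = 19.4712°
wrap1 = wrap2 = π + 2β = 218.9424°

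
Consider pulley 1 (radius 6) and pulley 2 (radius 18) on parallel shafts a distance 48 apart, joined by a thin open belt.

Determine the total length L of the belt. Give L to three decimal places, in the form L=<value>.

L=174.414

open belt: β = asin((r2−r1)/C) = asin(12/48) = 14.4775°
wrap1 = π − 2β = 151.0450°
wrap2 = π + 2β = 208.9550°
tangent length = C·cosβ = 46.4758
L = r1·wrap1 + r2·wrap2 + 2·C·cosβ = 6·2.6362 + 18·3.6470 + 2·46.4758 = 174.4142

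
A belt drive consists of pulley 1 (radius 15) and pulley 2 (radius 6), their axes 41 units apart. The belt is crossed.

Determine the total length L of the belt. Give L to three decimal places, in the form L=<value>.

crossed belt: β = asin((r1+r2)/C) = asin(21/41) = 30.8102°
wrap1 = wrap2 = π + 2β = 241.6203°
tangent length = C·cosβ = 35.2136
L = (r1+r2)·wrap + 2·C·cosβ = 21·4.2171 + 2·35.2136 = 158.9857

L=158.986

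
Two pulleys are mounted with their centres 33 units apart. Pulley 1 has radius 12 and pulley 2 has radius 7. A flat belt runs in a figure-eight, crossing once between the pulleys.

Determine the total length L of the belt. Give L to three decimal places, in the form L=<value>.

L=136.967

crossed belt: β = asin((r1+r2)/C) = asin(19/33) = 35.1527°
wrap1 = wrap2 = π + 2β = 250.3054°
tangent length = C·cosβ = 26.9815
L = (r1+r2)·wrap + 2·C·cosβ = 19·4.3687 + 2·26.9815 = 136.9674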